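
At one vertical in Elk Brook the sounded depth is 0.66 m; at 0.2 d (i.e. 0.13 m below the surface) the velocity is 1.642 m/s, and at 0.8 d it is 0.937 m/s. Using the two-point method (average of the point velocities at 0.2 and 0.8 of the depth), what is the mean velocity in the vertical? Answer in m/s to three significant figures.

1.29 m/s

v̄ = (1.642 + 0.937) / 2 = 1.290 m/s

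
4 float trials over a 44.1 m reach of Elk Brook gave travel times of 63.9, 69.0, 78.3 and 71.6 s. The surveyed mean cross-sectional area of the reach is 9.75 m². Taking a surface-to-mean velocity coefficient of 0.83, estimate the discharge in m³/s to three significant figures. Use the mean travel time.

5.05 m³/s

t̄ = (63.9 + 69.0 + 78.3 + 71.6) / 4 = 70.7 s
v_surface = L / t̄ = 44.1 / 70.7 = 0.6238 m/s
v_mean = 0.83 × 0.6238 = 0.5177 m/s
Q = A × v_mean = 9.75 × 0.5177 = 5.048 m³/s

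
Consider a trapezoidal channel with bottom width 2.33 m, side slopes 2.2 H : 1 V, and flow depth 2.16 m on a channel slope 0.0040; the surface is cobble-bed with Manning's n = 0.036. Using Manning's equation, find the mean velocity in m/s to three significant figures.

A = (b + z·y)·y = (2.33 + 2.2×2.16)×2.16 = 15.30 m²
P = b + 2y√(1+z²) = 2.33 + 2×2.16×√(1+2.2²) = 12.77 m
R = A/P = 15.30/12.77 = 1.198 m
Q = (1/n)·A·R^(2/3)·S^(1/2) = (1/0.036) × 15.30 × 1.198^(2/3) × 0.0040^(1/2) = 30.31 m³/s
V = Q/A = 30.31/15.30 = 1.982 m/s

1.98 m/s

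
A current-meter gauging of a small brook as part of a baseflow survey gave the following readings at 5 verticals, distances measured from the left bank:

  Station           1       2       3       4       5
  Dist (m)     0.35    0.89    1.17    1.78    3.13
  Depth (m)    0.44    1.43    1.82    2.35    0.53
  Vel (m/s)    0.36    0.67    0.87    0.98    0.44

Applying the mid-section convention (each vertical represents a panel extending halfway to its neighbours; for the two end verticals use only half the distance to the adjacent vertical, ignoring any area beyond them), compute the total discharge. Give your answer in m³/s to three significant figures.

3.55 m³/s

w_1 = (0.89 − 0.35)/2 = 0.27 m; q_1 = 0.36 × 0.44 × 0.27 = 0.04277 m³/s
w_2 = (1.17 − 0.35)/2 = 0.41 m; q_2 = 0.67 × 1.43 × 0.41 = 0.3928 m³/s
w_3 = (1.78 − 0.89)/2 = 0.445 m; q_3 = 0.87 × 1.82 × 0.445 = 0.7046 m³/s
w_4 = (3.13 − 1.17)/2 = 0.98 m; q_4 = 0.98 × 2.35 × 0.98 = 2.257 m³/s
w_5 = (3.13 − 1.78)/2 = 0.675 m; q_5 = 0.44 × 0.53 × 0.675 = 0.1574 m³/s
Q = Σ qᵢ = 3.555 m³/s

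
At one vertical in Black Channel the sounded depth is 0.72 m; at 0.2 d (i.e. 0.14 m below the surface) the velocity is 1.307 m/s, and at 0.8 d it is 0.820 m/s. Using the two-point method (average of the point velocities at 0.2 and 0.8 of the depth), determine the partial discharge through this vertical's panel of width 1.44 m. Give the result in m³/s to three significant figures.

1.10 m³/s

v̄ = (1.307 + 0.820) / 2 = 1.064 m/s
q = v̄ × d × w = 1.064 × 0.72 × 1.44 = 1.103 m³/s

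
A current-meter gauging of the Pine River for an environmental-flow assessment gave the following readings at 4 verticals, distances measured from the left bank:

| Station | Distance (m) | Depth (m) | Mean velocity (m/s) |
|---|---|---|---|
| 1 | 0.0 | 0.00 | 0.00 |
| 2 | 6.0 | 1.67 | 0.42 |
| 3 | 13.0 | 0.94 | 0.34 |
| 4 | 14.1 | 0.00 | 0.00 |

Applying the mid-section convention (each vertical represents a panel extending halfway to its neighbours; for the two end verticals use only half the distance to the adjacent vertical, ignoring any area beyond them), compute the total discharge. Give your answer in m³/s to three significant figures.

w_2 = (13.0 − 0.0)/2 = 6.5 m; q_2 = 0.42 × 1.67 × 6.5 = 4.559 m³/s
w_3 = (14.1 − 6.0)/2 = 4.05 m; q_3 = 0.34 × 0.94 × 4.05 = 1.294 m³/s
Stations 1, 4 contribute zero (depth or velocity is 0).
Q = Σ qᵢ = 5.853 m³/s

5.85 m³/s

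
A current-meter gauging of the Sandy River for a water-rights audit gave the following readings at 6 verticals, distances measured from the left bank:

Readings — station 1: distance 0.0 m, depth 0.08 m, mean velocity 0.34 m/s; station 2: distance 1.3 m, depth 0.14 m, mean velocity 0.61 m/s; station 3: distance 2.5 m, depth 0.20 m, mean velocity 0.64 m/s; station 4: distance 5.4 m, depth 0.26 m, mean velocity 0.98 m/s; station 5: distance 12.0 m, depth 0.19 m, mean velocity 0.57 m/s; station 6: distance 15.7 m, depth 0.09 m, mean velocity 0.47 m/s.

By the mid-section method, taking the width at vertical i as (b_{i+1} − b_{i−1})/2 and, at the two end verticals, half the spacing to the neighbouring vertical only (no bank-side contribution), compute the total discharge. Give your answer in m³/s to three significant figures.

2.23 m³/s

w_1 = (1.3 − 0.0)/2 = 0.65 m; q_1 = 0.34 × 0.08 × 0.65 = 0.01768 m³/s
w_2 = (2.5 − 0.0)/2 = 1.25 m; q_2 = 0.61 × 0.14 × 1.25 = 0.1068 m³/s
w_3 = (5.4 − 1.3)/2 = 2.05 m; q_3 = 0.64 × 0.20 × 2.05 = 0.2624 m³/s
w_4 = (12.0 − 2.5)/2 = 4.75 m; q_4 = 0.98 × 0.26 × 4.75 = 1.210 m³/s
w_5 = (15.7 − 5.4)/2 = 5.15 m; q_5 = 0.57 × 0.19 × 5.15 = 0.5577 m³/s
w_6 = (15.7 − 12.0)/2 = 1.85 m; q_6 = 0.47 × 0.09 × 1.85 = 0.07826 m³/s
Q = Σ qᵢ = 2.233 m³/s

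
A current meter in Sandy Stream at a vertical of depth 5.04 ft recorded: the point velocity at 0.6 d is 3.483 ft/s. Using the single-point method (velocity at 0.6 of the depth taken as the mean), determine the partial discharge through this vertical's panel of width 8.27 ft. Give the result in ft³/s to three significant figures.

v̄ = v₀.₆ = 3.483 ft/s
q = v̄ × d × w = 3.483 × 5.04 × 8.27 = 145.2 ft³/s

145 ft³/s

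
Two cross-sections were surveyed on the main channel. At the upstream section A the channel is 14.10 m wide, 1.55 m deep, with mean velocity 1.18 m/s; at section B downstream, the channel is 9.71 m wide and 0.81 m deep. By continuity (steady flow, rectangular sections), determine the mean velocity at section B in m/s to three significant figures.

Q = A₁V₁ = (14.10×1.55) × 1.18 = 25.79 m³/s
A₂ = 9.71 × 0.81 = 7.865 m²
V₂ = Q/A₂ = 25.79/7.865 = 3.279 m/s

3.28 m/s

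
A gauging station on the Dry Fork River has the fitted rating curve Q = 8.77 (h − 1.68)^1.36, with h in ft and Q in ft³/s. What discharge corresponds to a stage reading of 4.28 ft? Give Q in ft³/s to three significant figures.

32.2 ft³/s

Q = 8.77 × (4.28 − 1.68)^1.36 = 8.77 × 2.6^1.36 = 32.16 ft³/s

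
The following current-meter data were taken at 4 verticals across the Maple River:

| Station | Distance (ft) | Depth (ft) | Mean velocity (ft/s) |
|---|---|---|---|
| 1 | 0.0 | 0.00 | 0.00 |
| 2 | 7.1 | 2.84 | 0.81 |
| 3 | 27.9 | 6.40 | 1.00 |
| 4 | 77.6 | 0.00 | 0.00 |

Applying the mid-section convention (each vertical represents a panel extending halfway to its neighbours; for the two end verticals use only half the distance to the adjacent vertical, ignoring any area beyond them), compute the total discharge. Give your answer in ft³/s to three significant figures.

258 ft³/s

w_2 = (27.9 − 0.0)/2 = 13.95 ft; q_2 = 0.81 × 2.84 × 13.95 = 32.09 ft³/s
w_3 = (77.6 − 7.1)/2 = 35.25 ft; q_3 = 1.00 × 6.40 × 35.25 = 225.6 ft³/s
Stations 1, 4 contribute zero (depth or velocity is 0).
Q = Σ qᵢ = 257.7 ft³/s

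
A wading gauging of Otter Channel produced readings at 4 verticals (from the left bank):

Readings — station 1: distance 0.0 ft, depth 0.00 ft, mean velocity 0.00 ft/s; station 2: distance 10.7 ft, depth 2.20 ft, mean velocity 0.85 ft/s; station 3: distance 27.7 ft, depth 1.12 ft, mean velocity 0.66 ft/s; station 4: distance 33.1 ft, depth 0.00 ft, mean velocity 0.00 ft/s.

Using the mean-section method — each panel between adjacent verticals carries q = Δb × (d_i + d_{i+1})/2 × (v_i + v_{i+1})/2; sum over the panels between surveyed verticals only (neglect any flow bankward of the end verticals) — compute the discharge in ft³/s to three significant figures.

27.3 ft³/s

Panel 1-2: Δb = 10.7 ft, d̄ = (0.00+2.20)/2 = 1.1, v̄ = (0.00+0.85)/2 = 0.425 → q = 10.7×1.1×0.425 = 5.002 ft³/s
Panel 2-3: Δb = 17 ft, d̄ = (2.20+1.12)/2 = 1.66, v̄ = (0.85+0.66)/2 = 0.755 → q = 17×1.66×0.755 = 21.31 ft³/s
Panel 3-4: Δb = 5.4 ft, d̄ = (1.12+0.00)/2 = 0.56, v̄ = (0.66+0.00)/2 = 0.33 → q = 5.4×0.56×0.33 = 0.9979 ft³/s
Q = Σ q = 27.31 ft³/s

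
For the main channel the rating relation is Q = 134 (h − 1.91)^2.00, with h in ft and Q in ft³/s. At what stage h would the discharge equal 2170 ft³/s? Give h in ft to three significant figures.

5.93 ft

h − h₀ = (Q/C)^(1/b) = (2170/134)^(1/2.00) = 4.024 ft
h = 1.91 + 4.024 = 5.934 ft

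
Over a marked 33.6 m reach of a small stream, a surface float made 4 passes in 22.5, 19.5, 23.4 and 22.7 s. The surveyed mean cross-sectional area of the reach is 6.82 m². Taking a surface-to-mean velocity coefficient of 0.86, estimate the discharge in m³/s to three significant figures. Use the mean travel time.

8.95 m³/s

t̄ = (22.5 + 19.5 + 23.4 + 22.7) / 4 = 22.025 s
v_surface = L / t̄ = 33.6 / 22.025 = 1.526 m/s
v_mean = 0.86 × 1.526 = 1.312 m/s
Q = A × v_mean = 6.82 × 1.312 = 8.948 m³/s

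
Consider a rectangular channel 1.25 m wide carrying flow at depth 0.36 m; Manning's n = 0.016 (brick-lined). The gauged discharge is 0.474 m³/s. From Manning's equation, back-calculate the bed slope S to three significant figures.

A = b·y = 1.25 × 0.36 = 0.4500 m²
P = b + 2y = 1.25 + 2×0.36 = 1.970 m
R = A/P = 0.4500/1.970 = 0.2284 m
S = (Q·n / (1·A·R^(2/3)))² = (0.474×0.016 / (1×0.4500×0.3737))² = 0.002034

0.00203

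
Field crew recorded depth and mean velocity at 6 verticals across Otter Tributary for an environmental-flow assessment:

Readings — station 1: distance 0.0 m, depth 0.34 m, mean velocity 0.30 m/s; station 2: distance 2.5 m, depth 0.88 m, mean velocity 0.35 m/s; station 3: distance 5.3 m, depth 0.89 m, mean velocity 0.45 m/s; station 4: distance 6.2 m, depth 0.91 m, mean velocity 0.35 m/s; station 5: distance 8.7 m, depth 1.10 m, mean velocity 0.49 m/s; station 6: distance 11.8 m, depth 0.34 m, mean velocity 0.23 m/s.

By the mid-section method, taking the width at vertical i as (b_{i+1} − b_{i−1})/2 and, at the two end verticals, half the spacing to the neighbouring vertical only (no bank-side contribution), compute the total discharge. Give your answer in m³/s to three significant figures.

3.86 m³/s

w_1 = (2.5 − 0.0)/2 = 1.25 m; q_1 = 0.30 × 0.34 × 1.25 = 0.1275 m³/s
w_2 = (5.3 − 0.0)/2 = 2.65 m; q_2 = 0.35 × 0.88 × 2.65 = 0.8162 m³/s
w_3 = (6.2 − 2.5)/2 = 1.85 m; q_3 = 0.45 × 0.89 × 1.85 = 0.7409 m³/s
w_4 = (8.7 − 5.3)/2 = 1.7 m; q_4 = 0.35 × 0.91 × 1.7 = 0.5415 m³/s
w_5 = (11.8 − 6.2)/2 = 2.8 m; q_5 = 0.49 × 1.10 × 2.8 = 1.509 m³/s
w_6 = (11.8 − 8.7)/2 = 1.55 m; q_6 = 0.23 × 0.34 × 1.55 = 0.1212 m³/s
Q = Σ qᵢ = 3.856 m³/s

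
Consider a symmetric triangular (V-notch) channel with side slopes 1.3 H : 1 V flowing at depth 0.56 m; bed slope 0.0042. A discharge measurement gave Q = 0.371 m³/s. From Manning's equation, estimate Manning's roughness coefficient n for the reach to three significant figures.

0.0261

A = z·y² = 1.3×0.56² = 0.4077 m²
P = 2y√(1+z²) = 2×0.56×√(1+1.3²) = 1.837 m
R = A/P = 0.4077/1.837 = 0.2219 m
n = (1/Q)·A·R^(2/3)·S^(1/2) = (1/0.371) × 0.4077 × 0.3666 × 0.06481 = 0.02610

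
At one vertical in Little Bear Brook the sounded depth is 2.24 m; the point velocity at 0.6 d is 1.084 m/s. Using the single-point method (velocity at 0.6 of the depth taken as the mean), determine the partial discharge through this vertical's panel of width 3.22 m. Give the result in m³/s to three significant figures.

7.82 m³/s

v̄ = v₀.₆ = 1.084 m/s
q = v̄ × d × w = 1.084 × 2.24 × 3.22 = 7.819 m³/s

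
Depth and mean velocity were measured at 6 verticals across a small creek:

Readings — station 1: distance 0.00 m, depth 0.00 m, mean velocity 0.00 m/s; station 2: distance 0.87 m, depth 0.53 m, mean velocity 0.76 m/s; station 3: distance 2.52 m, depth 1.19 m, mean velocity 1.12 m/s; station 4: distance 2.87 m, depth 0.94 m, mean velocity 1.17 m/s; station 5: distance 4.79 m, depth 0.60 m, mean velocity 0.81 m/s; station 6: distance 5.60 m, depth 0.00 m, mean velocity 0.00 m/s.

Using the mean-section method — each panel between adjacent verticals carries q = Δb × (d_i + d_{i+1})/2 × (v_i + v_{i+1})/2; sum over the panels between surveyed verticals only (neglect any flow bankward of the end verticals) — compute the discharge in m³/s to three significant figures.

Panel 1-2: Δb = 0.87 m, d̄ = (0.00+0.53)/2 = 0.265, v̄ = (0.00+0.76)/2 = 0.38 → q = 0.87×0.265×0.38 = 0.08761 m³/s
Panel 2-3: Δb = 1.65 m, d̄ = (0.53+1.19)/2 = 0.86, v̄ = (0.76+1.12)/2 = 0.94 → q = 1.65×0.86×0.94 = 1.334 m³/s
Panel 3-4: Δb = 0.35 m, d̄ = (1.19+0.94)/2 = 1.065, v̄ = (1.12+1.17)/2 = 1.145 → q = 0.35×1.065×1.145 = 0.4268 m³/s
Panel 4-5: Δb = 1.92 m, d̄ = (0.94+0.60)/2 = 0.77, v̄ = (1.17+0.81)/2 = 0.99 → q = 1.92×0.77×0.99 = 1.464 m³/s
Panel 5-6: Δb = 0.81 m, d̄ = (0.60+0.00)/2 = 0.3, v̄ = (0.81+0.00)/2 = 0.405 → q = 0.81×0.3×0.405 = 0.09842 m³/s
Q = Σ q = 3.410 m³/s

3.41 m³/s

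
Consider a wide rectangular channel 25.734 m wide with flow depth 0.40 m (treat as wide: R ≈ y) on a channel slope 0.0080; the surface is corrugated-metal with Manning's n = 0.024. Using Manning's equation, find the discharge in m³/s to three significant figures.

A = b·y = 25.734 × 0.40 = 10.29 m²
Wide channel: R ≈ y = 0.40 m
Q = (1/n)·A·R^(2/3)·S^(1/2) = (1/0.024) × 10.29 × 0.4000^(2/3) × 0.0080^(1/2) = 20.83 m³/s

20.8 m³/s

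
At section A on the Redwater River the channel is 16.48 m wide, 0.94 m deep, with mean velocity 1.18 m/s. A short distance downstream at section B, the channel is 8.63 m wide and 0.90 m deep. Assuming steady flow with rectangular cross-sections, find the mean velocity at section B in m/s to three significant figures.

2.35 m/s

Q = A₁V₁ = (16.48×0.94) × 1.18 = 18.28 m³/s
A₂ = 8.63 × 0.90 = 7.767 m²
V₂ = Q/A₂ = 18.28/7.767 = 2.353 m/s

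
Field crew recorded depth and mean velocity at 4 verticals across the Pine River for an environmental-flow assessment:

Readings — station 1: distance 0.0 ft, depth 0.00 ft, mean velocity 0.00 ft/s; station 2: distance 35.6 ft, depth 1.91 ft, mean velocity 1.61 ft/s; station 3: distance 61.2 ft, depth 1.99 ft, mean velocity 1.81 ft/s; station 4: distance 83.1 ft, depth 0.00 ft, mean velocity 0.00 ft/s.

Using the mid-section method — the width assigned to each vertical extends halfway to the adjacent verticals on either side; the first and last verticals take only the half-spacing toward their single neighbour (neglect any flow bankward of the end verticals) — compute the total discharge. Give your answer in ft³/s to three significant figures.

180 ft³/s

w_2 = (61.2 − 0.0)/2 = 30.6 ft; q_2 = 1.61 × 1.91 × 30.6 = 94.10 ft³/s
w_3 = (83.1 − 35.6)/2 = 23.75 ft; q_3 = 1.81 × 1.99 × 23.75 = 85.55 ft³/s
Stations 1, 4 contribute zero (depth or velocity is 0).
Q = Σ qᵢ = 179.6 ft³/s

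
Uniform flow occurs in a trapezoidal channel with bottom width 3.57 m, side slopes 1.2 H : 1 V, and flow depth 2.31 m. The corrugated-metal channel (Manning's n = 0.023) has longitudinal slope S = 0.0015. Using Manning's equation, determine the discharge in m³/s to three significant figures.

A = (b + z·y)·y = (3.57 + 1.2×2.31)×2.31 = 14.65 m²
P = b + 2y√(1+z²) = 3.57 + 2×2.31×√(1+1.2²) = 10.79 m
R = A/P = 14.65/10.79 = 1.358 m
Q = (1/n)·A·R^(2/3)·S^(1/2) = (1/0.023) × 14.65 × 1.358^(2/3) × 0.0015^(1/2) = 30.25 m³/s

30.3 m³/s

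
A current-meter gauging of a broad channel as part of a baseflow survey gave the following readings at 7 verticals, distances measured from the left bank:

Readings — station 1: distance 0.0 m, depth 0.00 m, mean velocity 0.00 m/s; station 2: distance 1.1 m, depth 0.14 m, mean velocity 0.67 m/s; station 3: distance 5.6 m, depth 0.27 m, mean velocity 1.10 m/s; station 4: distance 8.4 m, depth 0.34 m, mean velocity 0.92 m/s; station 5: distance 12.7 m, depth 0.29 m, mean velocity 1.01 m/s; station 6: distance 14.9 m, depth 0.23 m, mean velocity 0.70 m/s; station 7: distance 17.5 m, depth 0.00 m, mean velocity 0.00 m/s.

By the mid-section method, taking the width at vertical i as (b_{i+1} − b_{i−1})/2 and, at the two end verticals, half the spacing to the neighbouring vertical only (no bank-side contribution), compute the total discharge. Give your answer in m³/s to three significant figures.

3.80 m³/s

w_2 = (5.6 − 0.0)/2 = 2.8 m; q_2 = 0.67 × 0.14 × 2.8 = 0.2626 m³/s
w_3 = (8.4 − 1.1)/2 = 3.65 m; q_3 = 1.10 × 0.27 × 3.65 = 1.084 m³/s
w_4 = (12.7 − 5.6)/2 = 3.55 m; q_4 = 0.92 × 0.34 × 3.55 = 1.110 m³/s
w_5 = (14.9 − 8.4)/2 = 3.25 m; q_5 = 1.01 × 0.29 × 3.25 = 0.9519 m³/s
w_6 = (17.5 − 12.7)/2 = 2.4 m; q_6 = 0.70 × 0.23 × 2.4 = 0.3864 m³/s
Stations 1, 7 contribute zero (depth or velocity is 0).
Q = Σ qᵢ = 3.795 m³/s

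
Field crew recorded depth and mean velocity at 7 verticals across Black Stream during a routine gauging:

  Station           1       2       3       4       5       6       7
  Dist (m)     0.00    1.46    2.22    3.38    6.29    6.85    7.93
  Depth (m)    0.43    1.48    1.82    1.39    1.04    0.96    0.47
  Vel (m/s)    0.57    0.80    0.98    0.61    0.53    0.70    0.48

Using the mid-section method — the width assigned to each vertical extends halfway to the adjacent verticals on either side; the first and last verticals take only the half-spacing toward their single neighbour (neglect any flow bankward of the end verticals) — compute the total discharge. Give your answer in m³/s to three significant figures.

6.56 m³/s

w_1 = (1.46 − 0.00)/2 = 0.73 m; q_1 = 0.57 × 0.43 × 0.73 = 0.1789 m³/s
w_2 = (2.22 − 0.00)/2 = 1.11 m; q_2 = 0.80 × 1.48 × 1.11 = 1.314 m³/s
w_3 = (3.38 − 1.46)/2 = 0.96 m; q_3 = 0.98 × 1.82 × 0.96 = 1.712 m³/s
w_4 = (6.29 − 2.22)/2 = 2.035 m; q_4 = 0.61 × 1.39 × 2.035 = 1.725 m³/s
w_5 = (6.85 − 3.38)/2 = 1.735 m; q_5 = 0.53 × 1.04 × 1.735 = 0.9563 m³/s
w_6 = (7.93 − 6.29)/2 = 0.82 m; q_6 = 0.70 × 0.96 × 0.82 = 0.5510 m³/s
w_7 = (7.93 − 6.85)/2 = 0.54 m; q_7 = 0.48 × 0.47 × 0.54 = 0.1218 m³/s
Q = Σ qᵢ = 6.560 m³/s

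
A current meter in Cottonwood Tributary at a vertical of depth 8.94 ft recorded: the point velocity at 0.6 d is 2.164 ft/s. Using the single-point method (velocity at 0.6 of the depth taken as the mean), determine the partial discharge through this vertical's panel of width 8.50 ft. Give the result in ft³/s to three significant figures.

v̄ = v₀.₆ = 2.164 ft/s
q = v̄ × d × w = 2.164 × 8.94 × 8.50 = 164.4 ft³/s

164 ft³/s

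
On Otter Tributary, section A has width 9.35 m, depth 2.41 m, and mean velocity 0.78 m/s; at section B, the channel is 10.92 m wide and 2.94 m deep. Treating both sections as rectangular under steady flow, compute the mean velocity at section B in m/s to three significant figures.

Q = A₁V₁ = (9.35×2.41) × 0.78 = 17.58 m³/s
A₂ = 10.92 × 2.94 = 32.10 m²
V₂ = Q/A₂ = 17.58/32.10 = 0.5475 m/s

0.547 m/s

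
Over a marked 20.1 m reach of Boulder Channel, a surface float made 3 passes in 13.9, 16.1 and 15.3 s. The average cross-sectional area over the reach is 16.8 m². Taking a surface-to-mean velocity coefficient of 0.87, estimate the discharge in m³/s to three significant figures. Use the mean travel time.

19.5 m³/s

t̄ = (13.9 + 16.1 + 15.3) / 3 = 15.1 s
v_surface = L / t̄ = 20.1 / 15.1 = 1.331 m/s
v_mean = 0.87 × 1.331 = 1.158 m/s
Q = A × v_mean = 16.8 × 1.158 = 19.46 m³/s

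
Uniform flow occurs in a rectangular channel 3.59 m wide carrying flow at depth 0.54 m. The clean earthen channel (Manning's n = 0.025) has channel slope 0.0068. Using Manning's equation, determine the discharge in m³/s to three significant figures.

3.56 m³/s

A = b·y = 3.59 × 0.54 = 1.939 m²
P = b + 2y = 3.59 + 2×0.54 = 4.670 m
R = A/P = 1.939/4.670 = 0.4151 m
Q = (1/n)·A·R^(2/3)·S^(1/2) = (1/0.025) × 1.939 × 0.4151^(2/3) × 0.0068^(1/2) = 3.558 m³/s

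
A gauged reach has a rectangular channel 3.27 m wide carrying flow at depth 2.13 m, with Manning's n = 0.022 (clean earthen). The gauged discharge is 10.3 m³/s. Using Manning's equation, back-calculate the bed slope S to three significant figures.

A = b·y = 3.27 × 2.13 = 6.965 m²
P = b + 2y = 3.27 + 2×2.13 = 7.530 m
R = A/P = 6.965/7.530 = 0.9250 m
S = (Q·n / (1·A·R^(2/3)))² = (10.3×0.022 / (1×6.965×0.9493))² = 0.001174

0.00117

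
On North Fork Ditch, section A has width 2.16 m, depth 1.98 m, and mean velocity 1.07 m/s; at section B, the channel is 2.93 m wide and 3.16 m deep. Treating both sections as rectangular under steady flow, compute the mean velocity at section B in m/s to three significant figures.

0.494 m/s

Q = A₁V₁ = (2.16×1.98) × 1.07 = 4.576 m³/s
A₂ = 2.93 × 3.16 = 9.259 m²
V₂ = Q/A₂ = 4.576/9.259 = 0.4943 m/s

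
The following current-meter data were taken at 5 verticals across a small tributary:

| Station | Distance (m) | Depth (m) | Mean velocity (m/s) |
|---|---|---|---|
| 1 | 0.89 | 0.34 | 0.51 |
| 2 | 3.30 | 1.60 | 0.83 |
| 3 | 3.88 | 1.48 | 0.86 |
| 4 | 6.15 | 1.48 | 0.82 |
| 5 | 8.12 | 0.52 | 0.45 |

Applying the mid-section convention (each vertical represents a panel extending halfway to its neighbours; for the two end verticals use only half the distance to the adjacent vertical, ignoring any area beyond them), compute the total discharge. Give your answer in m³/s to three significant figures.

w_1 = (3.30 − 0.89)/2 = 1.205 m; q_1 = 0.51 × 0.34 × 1.205 = 0.2089 m³/s
w_2 = (3.88 − 0.89)/2 = 1.495 m; q_2 = 0.83 × 1.60 × 1.495 = 1.985 m³/s
w_3 = (6.15 − 3.30)/2 = 1.425 m; q_3 = 0.86 × 1.48 × 1.425 = 1.814 m³/s
w_4 = (8.12 − 3.88)/2 = 2.12 m; q_4 = 0.82 × 1.48 × 2.12 = 2.573 m³/s
w_5 = (8.12 − 6.15)/2 = 0.985 m; q_5 = 0.45 × 0.52 × 0.985 = 0.2305 m³/s
Q = Σ qᵢ = 6.811 m³/s

6.81 m³/s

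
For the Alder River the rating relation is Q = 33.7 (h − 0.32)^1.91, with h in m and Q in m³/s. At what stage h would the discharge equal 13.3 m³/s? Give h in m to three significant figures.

h − h₀ = (Q/C)^(1/b) = (13.3/33.7)^(1/1.91) = 0.6146 m
h = 0.32 + 0.6146 = 0.9346 m

0.935 m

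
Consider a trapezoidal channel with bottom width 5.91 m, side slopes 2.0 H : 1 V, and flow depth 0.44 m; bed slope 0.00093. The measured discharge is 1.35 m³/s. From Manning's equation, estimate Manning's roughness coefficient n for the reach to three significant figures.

0.0354

A = (b + z·y)·y = (5.91 + 2.0×0.44)×0.44 = 2.988 m²
P = b + 2y√(1+z²) = 5.91 + 2×0.44×√(1+2.0²) = 7.878 m
R = A/P = 2.988/7.878 = 0.3792 m
n = (1/Q)·A·R^(2/3)·S^(1/2) = (1/1.35) × 2.988 × 0.5239 × 0.03050 = 0.03536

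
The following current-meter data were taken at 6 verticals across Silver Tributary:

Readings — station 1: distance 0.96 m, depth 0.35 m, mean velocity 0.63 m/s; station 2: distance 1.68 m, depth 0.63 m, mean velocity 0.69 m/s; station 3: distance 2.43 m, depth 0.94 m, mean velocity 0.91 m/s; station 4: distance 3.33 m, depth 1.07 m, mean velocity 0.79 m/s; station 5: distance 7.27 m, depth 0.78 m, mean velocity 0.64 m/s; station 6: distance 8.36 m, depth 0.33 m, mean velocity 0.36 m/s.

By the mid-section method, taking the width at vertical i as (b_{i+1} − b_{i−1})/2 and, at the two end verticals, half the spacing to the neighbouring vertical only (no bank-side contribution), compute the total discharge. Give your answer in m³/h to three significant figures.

16100 m³/h

w_1 = (1.68 − 0.96)/2 = 0.36 m; q_1 = 0.63 × 0.35 × 0.36 = 0.07938 m³/s
w_2 = (2.43 − 0.96)/2 = 0.735 m; q_2 = 0.69 × 0.63 × 0.735 = 0.3195 m³/s
w_3 = (3.33 − 1.68)/2 = 0.825 m; q_3 = 0.91 × 0.94 × 0.825 = 0.7057 m³/s
w_4 = (7.27 − 2.43)/2 = 2.42 m; q_4 = 0.79 × 1.07 × 2.42 = 2.046 m³/s
w_5 = (8.36 − 3.33)/2 = 2.515 m; q_5 = 0.64 × 0.78 × 2.515 = 1.255 m³/s
w_6 = (8.36 − 7.27)/2 = 0.545 m; q_6 = 0.36 × 0.33 × 0.545 = 0.06475 m³/s
Q = Σ qᵢ = 4.470 m³/s
= 4.470 × 3600 = 16090 m³/h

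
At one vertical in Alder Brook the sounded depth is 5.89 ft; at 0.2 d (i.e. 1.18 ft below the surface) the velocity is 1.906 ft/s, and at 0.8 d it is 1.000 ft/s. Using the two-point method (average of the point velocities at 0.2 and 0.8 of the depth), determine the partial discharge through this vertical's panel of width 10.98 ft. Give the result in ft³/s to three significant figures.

v̄ = (1.906 + 1.000) / 2 = 1.453 ft/s
q = v̄ × d × w = 1.453 × 5.89 × 10.98 = 93.97 ft³/s

94.0 ft³/s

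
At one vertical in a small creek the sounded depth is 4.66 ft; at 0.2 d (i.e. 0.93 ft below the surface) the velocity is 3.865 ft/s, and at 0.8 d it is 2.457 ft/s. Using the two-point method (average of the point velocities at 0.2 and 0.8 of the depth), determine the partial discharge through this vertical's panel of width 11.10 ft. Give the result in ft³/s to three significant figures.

v̄ = (3.865 + 2.457) / 2 = 3.161 ft/s
q = v̄ × d × w = 3.161 × 4.66 × 11.10 = 163.5 ft³/s

164 ft³/s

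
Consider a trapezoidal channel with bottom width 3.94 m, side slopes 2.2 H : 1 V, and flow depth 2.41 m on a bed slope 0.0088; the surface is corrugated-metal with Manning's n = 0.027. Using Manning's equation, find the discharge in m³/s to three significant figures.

98.2 m³/s

A = (b + z·y)·y = (3.94 + 2.2×2.41)×2.41 = 22.27 m²
P = b + 2y√(1+z²) = 3.94 + 2×2.41×√(1+2.2²) = 15.59 m
R = A/P = 22.27/15.59 = 1.429 m
Q = (1/n)·A·R^(2/3)·S^(1/2) = (1/0.027) × 22.27 × 1.429^(2/3) × 0.0088^(1/2) = 98.17 m³/s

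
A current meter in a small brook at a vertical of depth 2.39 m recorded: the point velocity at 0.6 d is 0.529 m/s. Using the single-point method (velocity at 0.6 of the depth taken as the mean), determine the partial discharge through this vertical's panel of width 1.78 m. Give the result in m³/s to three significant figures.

v̄ = v₀.₆ = 0.529 m/s
q = v̄ × d × w = 0.5290 × 2.39 × 1.78 = 2.250 m³/s

2.25 m³/s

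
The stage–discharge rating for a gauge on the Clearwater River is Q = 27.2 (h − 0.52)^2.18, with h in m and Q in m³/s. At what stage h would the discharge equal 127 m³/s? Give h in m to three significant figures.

2.55 m

h − h₀ = (Q/C)^(1/b) = (127/27.2)^(1/2.18) = 2.028 m
h = 0.52 + 2.028 = 2.548 m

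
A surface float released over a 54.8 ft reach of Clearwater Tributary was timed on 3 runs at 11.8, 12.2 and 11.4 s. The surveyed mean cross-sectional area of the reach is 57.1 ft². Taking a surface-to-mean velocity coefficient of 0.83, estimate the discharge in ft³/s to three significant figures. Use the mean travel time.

220 ft³/s

t̄ = (11.8 + 12.2 + 11.4) / 3 = 11.8 s
v_surface = L / t̄ = 54.8 / 11.8 = 4.644 ft/s
v_mean = 0.83 × 4.644 = 3.855 ft/s
Q = A × v_mean = 57.1 × 3.855 = 220.1 ft³/s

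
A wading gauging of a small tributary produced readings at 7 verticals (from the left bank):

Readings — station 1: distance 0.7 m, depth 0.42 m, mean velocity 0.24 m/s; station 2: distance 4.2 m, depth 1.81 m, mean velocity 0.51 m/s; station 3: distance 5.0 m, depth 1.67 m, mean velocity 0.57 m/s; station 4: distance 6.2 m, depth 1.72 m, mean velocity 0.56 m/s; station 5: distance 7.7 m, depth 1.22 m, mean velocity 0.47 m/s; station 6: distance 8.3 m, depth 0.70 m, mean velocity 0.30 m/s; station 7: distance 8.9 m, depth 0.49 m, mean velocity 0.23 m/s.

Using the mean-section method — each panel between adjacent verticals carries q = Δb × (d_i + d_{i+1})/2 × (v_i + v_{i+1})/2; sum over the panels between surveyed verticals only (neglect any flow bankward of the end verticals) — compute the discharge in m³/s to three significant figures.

Panel 1-2: Δb = 3.5 m, d̄ = (0.42+1.81)/2 = 1.115, v̄ = (0.24+0.51)/2 = 0.375 → q = 3.5×1.115×0.375 = 1.463 m³/s
Panel 2-3: Δb = 0.8 m, d̄ = (1.81+1.67)/2 = 1.74, v̄ = (0.51+0.57)/2 = 0.54 → q = 0.8×1.74×0.54 = 0.7517 m³/s
Panel 3-4: Δb = 1.2 m, d̄ = (1.67+1.72)/2 = 1.695, v̄ = (0.57+0.56)/2 = 0.565 → q = 1.2×1.695×0.565 = 1.149 m³/s
Panel 4-5: Δb = 1.5 m, d̄ = (1.72+1.22)/2 = 1.47, v̄ = (0.56+0.47)/2 = 0.515 → q = 1.5×1.47×0.515 = 1.136 m³/s
Panel 5-6: Δb = 0.6 m, d̄ = (1.22+0.70)/2 = 0.96, v̄ = (0.47+0.30)/2 = 0.385 → q = 0.6×0.96×0.385 = 0.2218 m³/s
Panel 6-7: Δb = 0.6 m, d̄ = (0.70+0.49)/2 = 0.595, v̄ = (0.30+0.23)/2 = 0.265 → q = 0.6×0.595×0.265 = 0.09461 m³/s
Q = Σ q = 4.816 m³/s

4.82 m³/s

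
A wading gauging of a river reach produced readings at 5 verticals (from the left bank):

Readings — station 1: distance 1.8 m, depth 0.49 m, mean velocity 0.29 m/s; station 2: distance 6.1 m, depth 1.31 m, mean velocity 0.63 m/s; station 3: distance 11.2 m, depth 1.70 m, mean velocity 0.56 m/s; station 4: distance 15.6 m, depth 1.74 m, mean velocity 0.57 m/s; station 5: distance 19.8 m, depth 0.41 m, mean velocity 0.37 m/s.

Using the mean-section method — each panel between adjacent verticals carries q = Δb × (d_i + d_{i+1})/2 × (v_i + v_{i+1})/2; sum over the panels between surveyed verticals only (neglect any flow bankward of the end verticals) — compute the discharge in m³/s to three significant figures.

Panel 1-2: Δb = 4.3 m, d̄ = (0.49+1.31)/2 = 0.9, v̄ = (0.29+0.63)/2 = 0.46 → q = 4.3×0.9×0.46 = 1.780 m³/s
Panel 2-3: Δb = 5.1 m, d̄ = (1.31+1.70)/2 = 1.505, v̄ = (0.63+0.56)/2 = 0.595 → q = 5.1×1.505×0.595 = 4.567 m³/s
Panel 3-4: Δb = 4.4 m, d̄ = (1.70+1.74)/2 = 1.72, v̄ = (0.56+0.57)/2 = 0.565 → q = 4.4×1.72×0.565 = 4.276 m³/s
Panel 4-5: Δb = 4.2 m, d̄ = (1.74+0.41)/2 = 1.075, v̄ = (0.57+0.37)/2 = 0.47 → q = 4.2×1.075×0.47 = 2.122 m³/s
Q = Σ q = 12.75 m³/s

12.7 m³/s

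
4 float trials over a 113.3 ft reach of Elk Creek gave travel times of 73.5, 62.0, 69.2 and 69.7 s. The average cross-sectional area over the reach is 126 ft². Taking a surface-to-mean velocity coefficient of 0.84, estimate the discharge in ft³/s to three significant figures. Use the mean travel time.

175 ft³/s

t̄ = (73.5 + 62.0 + 69.2 + 69.7) / 4 = 68.6 s
v_surface = L / t̄ = 113.3 / 68.6 = 1.652 ft/s
v_mean = 0.84 × 1.652 = 1.387 ft/s
Q = A × v_mean = 126 × 1.387 = 174.8 ft³/s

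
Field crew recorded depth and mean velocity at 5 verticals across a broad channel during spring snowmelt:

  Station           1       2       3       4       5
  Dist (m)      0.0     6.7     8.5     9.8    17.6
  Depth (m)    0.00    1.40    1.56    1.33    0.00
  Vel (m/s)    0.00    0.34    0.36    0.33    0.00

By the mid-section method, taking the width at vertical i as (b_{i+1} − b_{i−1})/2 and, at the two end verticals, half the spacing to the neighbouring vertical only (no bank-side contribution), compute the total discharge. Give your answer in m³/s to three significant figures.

4.89 m³/s

w_2 = (8.5 − 0.0)/2 = 4.25 m; q_2 = 0.34 × 1.40 × 4.25 = 2.023 m³/s
w_3 = (9.8 − 6.7)/2 = 1.55 m; q_3 = 0.36 × 1.56 × 1.55 = 0.8705 m³/s
w_4 = (17.6 − 8.5)/2 = 4.55 m; q_4 = 0.33 × 1.33 × 4.55 = 1.997 m³/s
Stations 1, 5 contribute zero (depth or velocity is 0).
Q = Σ qᵢ = 4.890 m³/s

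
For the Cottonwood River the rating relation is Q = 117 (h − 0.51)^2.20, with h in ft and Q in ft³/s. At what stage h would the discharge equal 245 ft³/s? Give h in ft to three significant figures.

1.91 ft

h − h₀ = (Q/C)^(1/b) = (245/117)^(1/2.20) = 1.399 ft
h = 0.51 + 1.399 = 1.909 ft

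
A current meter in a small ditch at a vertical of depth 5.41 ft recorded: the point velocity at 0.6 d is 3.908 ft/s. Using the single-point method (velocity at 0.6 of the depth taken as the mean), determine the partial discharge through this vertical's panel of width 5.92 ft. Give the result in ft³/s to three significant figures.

v̄ = v₀.₆ = 3.908 ft/s
q = v̄ × d × w = 3.908 × 5.41 × 5.92 = 125.2 ft³/s

125 ft³/s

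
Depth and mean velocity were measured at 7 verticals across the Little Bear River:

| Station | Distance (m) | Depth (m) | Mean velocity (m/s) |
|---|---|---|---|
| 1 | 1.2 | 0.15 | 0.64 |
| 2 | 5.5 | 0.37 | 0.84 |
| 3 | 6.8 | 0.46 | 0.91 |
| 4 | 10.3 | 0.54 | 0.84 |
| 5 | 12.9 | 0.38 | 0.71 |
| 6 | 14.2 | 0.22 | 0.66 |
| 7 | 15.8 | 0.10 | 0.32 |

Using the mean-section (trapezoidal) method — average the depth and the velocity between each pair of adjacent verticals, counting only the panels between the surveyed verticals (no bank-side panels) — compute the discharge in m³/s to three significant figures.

4.15 m³/s

Panel 1-2: Δb = 4.3 m, d̄ = (0.15+0.37)/2 = 0.26, v̄ = (0.64+0.84)/2 = 0.74 → q = 4.3×0.26×0.74 = 0.8273 m³/s
Panel 2-3: Δb = 1.3 m, d̄ = (0.37+0.46)/2 = 0.415, v̄ = (0.84+0.91)/2 = 0.875 → q = 1.3×0.415×0.875 = 0.4721 m³/s
Panel 3-4: Δb = 3.5 m, d̄ = (0.46+0.54)/2 = 0.5, v̄ = (0.91+0.84)/2 = 0.875 → q = 3.5×0.5×0.875 = 1.531 m³/s
Panel 4-5: Δb = 2.6 m, d̄ = (0.54+0.38)/2 = 0.46, v̄ = (0.84+0.71)/2 = 0.775 → q = 2.6×0.46×0.775 = 0.9269 m³/s
Panel 5-6: Δb = 1.3 m, d̄ = (0.38+0.22)/2 = 0.3, v̄ = (0.71+0.66)/2 = 0.685 → q = 1.3×0.3×0.685 = 0.2672 m³/s
Panel 6-7: Δb = 1.6 m, d̄ = (0.22+0.10)/2 = 0.16, v̄ = (0.66+0.32)/2 = 0.49 → q = 1.6×0.16×0.49 = 0.1254 m³/s
Q = Σ q = 4.150 m³/s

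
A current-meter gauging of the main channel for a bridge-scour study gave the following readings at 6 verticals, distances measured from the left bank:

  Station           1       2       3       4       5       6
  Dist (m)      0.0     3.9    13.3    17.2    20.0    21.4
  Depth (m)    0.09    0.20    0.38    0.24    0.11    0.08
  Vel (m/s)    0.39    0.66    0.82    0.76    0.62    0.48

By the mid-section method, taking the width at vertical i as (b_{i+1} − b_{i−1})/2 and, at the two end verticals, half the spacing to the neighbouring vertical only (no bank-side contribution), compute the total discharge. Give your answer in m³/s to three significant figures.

w_1 = (3.9 − 0.0)/2 = 1.95 m; q_1 = 0.39 × 0.09 × 1.95 = 0.06845 m³/s
w_2 = (13.3 − 0.0)/2 = 6.65 m; q_2 = 0.66 × 0.20 × 6.65 = 0.8778 m³/s
w_3 = (17.2 − 3.9)/2 = 6.65 m; q_3 = 0.82 × 0.38 × 6.65 = 2.072 m³/s
w_4 = (20.0 − 13.3)/2 = 3.35 m; q_4 = 0.76 × 0.24 × 3.35 = 0.6110 m³/s
w_5 = (21.4 − 17.2)/2 = 2.1 m; q_5 = 0.62 × 0.11 × 2.1 = 0.1432 m³/s
w_6 = (21.4 − 20.0)/2 = 0.7 m; q_6 = 0.48 × 0.08 × 0.7 = 0.02688 m³/s
Q = Σ qᵢ = 3.800 m³/s

3.80 m³/s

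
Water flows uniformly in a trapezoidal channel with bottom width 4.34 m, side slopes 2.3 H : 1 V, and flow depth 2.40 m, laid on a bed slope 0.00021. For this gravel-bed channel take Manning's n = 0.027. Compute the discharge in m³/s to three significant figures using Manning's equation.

16.2 m³/s

A = (b + z·y)·y = (4.34 + 2.3×2.40)×2.40 = 23.66 m²
P = b + 2y√(1+z²) = 4.34 + 2×2.40×√(1+2.3²) = 16.38 m
R = A/P = 23.66/16.38 = 1.445 m
Q = (1/n)·A·R^(2/3)·S^(1/2) = (1/0.027) × 23.66 × 1.445^(2/3) × 0.00021^(1/2) = 16.23 m³/s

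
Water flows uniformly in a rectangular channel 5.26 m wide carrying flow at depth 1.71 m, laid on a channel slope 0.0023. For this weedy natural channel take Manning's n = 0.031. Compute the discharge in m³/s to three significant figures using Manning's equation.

14.2 m³/s

A = b·y = 5.26 × 1.71 = 8.995 m²
P = b + 2y = 5.26 + 2×1.71 = 8.680 m
R = A/P = 8.995/8.680 = 1.036 m
Q = (1/n)·A·R^(2/3)·S^(1/2) = (1/0.031) × 8.995 × 1.036^(2/3) × 0.0023^(1/2) = 14.25 m³/s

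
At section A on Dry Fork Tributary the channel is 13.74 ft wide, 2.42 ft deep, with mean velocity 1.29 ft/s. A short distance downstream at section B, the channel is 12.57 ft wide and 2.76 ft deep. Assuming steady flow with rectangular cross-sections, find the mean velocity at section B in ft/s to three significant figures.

1.24 ft/s

Q = A₁V₁ = (13.74×2.42) × 1.29 = 42.89 ft³/s
A₂ = 12.57 × 2.76 = 34.69 ft²
V₂ = Q/A₂ = 42.89/34.69 = 1.236 ft/s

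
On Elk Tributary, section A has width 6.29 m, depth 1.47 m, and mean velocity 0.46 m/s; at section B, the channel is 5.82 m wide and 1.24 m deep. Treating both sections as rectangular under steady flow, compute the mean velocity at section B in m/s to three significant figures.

0.589 m/s

Q = A₁V₁ = (6.29×1.47) × 0.46 = 4.253 m³/s
A₂ = 5.82 × 1.24 = 7.217 m²
V₂ = Q/A₂ = 4.253/7.217 = 0.5894 m/s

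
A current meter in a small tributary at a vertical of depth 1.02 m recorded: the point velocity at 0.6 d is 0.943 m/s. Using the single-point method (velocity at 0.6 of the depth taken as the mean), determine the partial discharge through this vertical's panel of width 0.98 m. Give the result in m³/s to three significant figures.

v̄ = v₀.₆ = 0.943 m/s
q = v̄ × d × w = 0.9430 × 1.02 × 0.98 = 0.9426 m³/s

0.943 m³/s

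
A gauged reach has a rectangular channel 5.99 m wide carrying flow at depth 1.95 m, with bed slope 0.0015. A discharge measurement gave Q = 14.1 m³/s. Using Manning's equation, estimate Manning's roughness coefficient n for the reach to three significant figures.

A = b·y = 5.99 × 1.95 = 11.68 m²
P = b + 2y = 5.99 + 2×1.95 = 9.890 m
R = A/P = 11.68/9.890 = 1.181 m
n = (1/Q)·A·R^(2/3)·S^(1/2) = (1/14.1) × 11.68 × 1.117 × 0.03873 = 0.03585

0.0358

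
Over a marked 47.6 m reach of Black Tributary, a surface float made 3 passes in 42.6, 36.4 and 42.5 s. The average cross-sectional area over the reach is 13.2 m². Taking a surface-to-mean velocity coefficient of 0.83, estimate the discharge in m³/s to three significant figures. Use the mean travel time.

12.9 m³/s

t̄ = (42.6 + 36.4 + 42.5) / 3 = 40.5 s
v_surface = L / t̄ = 47.6 / 40.5 = 1.175 m/s
v_mean = 0.83 × 1.175 = 0.9755 m/s
Q = A × v_mean = 13.2 × 0.9755 = 12.88 m³/s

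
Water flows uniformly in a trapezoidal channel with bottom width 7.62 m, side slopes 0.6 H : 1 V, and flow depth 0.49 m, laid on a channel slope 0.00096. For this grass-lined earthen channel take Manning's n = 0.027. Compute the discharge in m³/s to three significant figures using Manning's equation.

A = (b + z·y)·y = (7.62 + 0.6×0.49)×0.49 = 3.878 m²
P = b + 2y√(1+z²) = 7.62 + 2×0.49×√(1+0.6²) = 8.763 m
R = A/P = 3.878/8.763 = 0.4425 m
Q = (1/n)·A·R^(2/3)·S^(1/2) = (1/0.027) × 3.878 × 0.4425^(2/3) × 0.00096^(1/2) = 2.584 m³/s

2.58 m³/s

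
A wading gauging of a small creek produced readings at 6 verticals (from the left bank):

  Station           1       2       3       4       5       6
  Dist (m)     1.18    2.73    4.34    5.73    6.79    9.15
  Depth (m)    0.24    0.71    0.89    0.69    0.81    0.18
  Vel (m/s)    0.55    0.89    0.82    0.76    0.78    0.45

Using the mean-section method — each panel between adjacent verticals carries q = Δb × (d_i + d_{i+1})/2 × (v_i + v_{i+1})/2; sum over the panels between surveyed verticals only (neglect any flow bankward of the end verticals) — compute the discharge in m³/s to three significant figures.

3.83 m³/s

Panel 1-2: Δb = 1.55 m, d̄ = (0.24+0.71)/2 = 0.475, v̄ = (0.55+0.89)/2 = 0.72 → q = 1.55×0.475×0.72 = 0.5301 m³/s
Panel 2-3: Δb = 1.61 m, d̄ = (0.71+0.89)/2 = 0.8, v̄ = (0.89+0.82)/2 = 0.855 → q = 1.61×0.8×0.855 = 1.101 m³/s
Panel 3-4: Δb = 1.39 m, d̄ = (0.89+0.69)/2 = 0.79, v̄ = (0.82+0.76)/2 = 0.79 → q = 1.39×0.79×0.79 = 0.8675 m³/s
Panel 4-5: Δb = 1.06 m, d̄ = (0.69+0.81)/2 = 0.75, v̄ = (0.76+0.78)/2 = 0.77 → q = 1.06×0.75×0.77 = 0.6122 m³/s
Panel 5-6: Δb = 2.36 m, d̄ = (0.81+0.18)/2 = 0.495, v̄ = (0.78+0.45)/2 = 0.615 → q = 2.36×0.495×0.615 = 0.7184 m³/s
Q = Σ q = 3.829 m³/s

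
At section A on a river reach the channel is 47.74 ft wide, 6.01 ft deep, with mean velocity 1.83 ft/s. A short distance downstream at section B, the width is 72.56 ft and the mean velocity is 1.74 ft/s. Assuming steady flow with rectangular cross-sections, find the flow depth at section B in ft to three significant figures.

4.16 ft

Q = A₁V₁ = (47.74×6.01) × 1.83 = 525.1 ft³/s
d₂ = Q/(b₂ V₂) = 525.1/(72.56×1.74) = 4.159 ft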